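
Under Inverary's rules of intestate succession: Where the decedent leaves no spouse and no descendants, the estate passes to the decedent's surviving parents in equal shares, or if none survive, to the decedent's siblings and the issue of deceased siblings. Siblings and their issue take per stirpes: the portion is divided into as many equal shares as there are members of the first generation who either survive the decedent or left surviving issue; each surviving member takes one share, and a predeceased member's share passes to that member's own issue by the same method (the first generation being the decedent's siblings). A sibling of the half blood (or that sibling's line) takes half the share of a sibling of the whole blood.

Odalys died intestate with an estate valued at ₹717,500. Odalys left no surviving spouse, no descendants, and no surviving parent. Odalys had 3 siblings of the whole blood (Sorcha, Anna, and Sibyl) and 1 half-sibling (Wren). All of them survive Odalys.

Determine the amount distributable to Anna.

The entire ₹717,500 passes to the siblings and their issue.
Counting each half-blood sibling's line as half a unit, there are 7/2 units in ₹717,500, so one unit is ₹205,000. Whole-blood lines (Sorcha, Anna, and Sibyl) take ₹205,000 each; half-blood lines (Wren) take ₹102,500 each.

Anna receives ₹205,000.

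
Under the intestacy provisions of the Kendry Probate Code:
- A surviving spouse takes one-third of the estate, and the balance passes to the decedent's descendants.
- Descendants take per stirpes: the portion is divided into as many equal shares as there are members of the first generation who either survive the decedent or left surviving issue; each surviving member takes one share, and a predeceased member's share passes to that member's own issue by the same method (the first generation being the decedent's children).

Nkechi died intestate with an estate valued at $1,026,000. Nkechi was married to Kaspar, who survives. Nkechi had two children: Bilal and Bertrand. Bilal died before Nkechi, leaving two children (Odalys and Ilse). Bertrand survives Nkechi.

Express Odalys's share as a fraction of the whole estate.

Odalys receives 1/6 of the estate.

Kaspar takes one-third of $1,026,000 = $342,000. The remaining $684,000 passes to the descendants.
The descendants' portion ($684,000) is divided into 2 shares of $342,000: Bertrand takes $342,000; Bilal's $342,000 share passes to Bilal's issue.
Bilal's share ($342,000) is divided into 2 shares of $171,000: Odalys and Ilse each take $171,000.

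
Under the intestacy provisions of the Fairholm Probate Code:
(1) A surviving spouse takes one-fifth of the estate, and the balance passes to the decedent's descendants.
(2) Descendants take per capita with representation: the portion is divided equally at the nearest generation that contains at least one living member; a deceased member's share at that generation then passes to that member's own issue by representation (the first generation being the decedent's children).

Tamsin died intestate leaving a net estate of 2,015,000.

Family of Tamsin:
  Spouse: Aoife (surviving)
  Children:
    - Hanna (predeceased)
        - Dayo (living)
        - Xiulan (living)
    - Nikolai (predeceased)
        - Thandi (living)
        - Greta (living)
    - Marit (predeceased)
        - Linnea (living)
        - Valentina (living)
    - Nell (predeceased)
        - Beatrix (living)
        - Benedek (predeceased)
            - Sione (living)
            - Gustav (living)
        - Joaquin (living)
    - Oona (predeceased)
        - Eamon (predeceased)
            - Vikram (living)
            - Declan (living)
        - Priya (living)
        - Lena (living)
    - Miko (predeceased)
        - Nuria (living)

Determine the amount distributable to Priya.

Aoife takes one-fifth of 2,015,000 = 403,000. The remaining 1,612,000 passes to the descendants.
No child survives, so the initial division is made at the grandchildren's generation.
The descendants' portion (1,612,000) is divided into 13 shares of 124,000: Dayo, Xiulan, Thandi, Greta, Linnea, Valentina, Beatrix, Joaquin, Priya, Lena, and Nuria each take 124,000; Benedek's 124,000 share passes to Benedek's issue; Eamon's 124,000 share passes to Eamon's issue.
Benedek's share (124,000) is divided into 2 shares of 62,000: Sione and Gustav each take 62,000.
Eamon's share (124,000) is divided into 2 shares of 62,000: Vikram and Declan each take 62,000.

Priya receives 124,000.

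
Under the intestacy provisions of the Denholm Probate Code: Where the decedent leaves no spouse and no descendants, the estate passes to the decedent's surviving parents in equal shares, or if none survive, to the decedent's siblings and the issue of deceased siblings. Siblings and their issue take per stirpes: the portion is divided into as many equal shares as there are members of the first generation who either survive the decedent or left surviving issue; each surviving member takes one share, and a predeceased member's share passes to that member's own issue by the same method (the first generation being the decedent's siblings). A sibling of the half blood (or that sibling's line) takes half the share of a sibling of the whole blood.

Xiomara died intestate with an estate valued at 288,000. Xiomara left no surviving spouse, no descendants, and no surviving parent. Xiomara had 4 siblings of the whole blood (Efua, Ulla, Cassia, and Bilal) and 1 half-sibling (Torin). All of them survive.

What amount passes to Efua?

Efua receives 64,000.

The entire 288,000 passes to the siblings and their issue.
Counting each half-blood sibling's line as half a unit, there are 9/2 units in 288,000, so one unit is 64,000. Whole-blood lines (Efua, Ulla, Cassia, and Bilal) take 64,000 each; half-blood lines (Torin) take 32,000 each.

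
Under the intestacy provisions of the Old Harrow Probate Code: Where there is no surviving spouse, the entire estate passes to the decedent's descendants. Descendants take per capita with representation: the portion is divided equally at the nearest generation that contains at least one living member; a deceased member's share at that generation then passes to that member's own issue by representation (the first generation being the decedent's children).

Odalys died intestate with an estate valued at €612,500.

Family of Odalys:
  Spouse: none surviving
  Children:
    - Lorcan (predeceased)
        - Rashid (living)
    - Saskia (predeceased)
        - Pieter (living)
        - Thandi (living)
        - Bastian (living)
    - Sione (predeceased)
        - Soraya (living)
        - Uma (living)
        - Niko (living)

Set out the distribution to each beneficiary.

The entire €612,500 passes to the descendants.
No child survives, so the initial division is made at the grandchildren's generation.
That amount (€612,500) is divided into 7 shares of €87,500: Rashid, Pieter, Thandi, Bastian, Soraya, Uma, and Niko each take €87,500.

Rashid: €87,500; Pieter: €87,500; Thandi: €87,500; Bastian: €87,500; Soraya: €87,500; Uma: €87,500; Niko: €87,500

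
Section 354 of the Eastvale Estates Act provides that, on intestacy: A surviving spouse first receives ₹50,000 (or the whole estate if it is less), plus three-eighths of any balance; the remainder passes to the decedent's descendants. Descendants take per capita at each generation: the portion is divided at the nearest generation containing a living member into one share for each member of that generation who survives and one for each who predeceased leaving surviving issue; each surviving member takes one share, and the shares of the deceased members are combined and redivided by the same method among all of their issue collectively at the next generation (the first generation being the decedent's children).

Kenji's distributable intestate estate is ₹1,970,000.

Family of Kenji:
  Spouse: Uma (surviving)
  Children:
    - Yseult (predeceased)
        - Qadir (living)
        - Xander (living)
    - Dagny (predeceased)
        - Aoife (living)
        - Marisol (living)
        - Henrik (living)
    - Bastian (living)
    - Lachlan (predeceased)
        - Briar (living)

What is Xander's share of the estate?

Xander receives ₹150,000.

Uma first takes ₹50,000, leaving a balance of ₹1,920,000. Uma then takes three-eighths of the balance (₹720,000), for a total of ₹770,000. The remaining ₹1,200,000 passes to the descendants.
The descendants' portion (₹1,200,000) is divided at the children's generation into 4 shares of ₹300,000. Bastian takes ₹300,000. The 3 shares of the deceased (Yseult, Dagny, and Lachlan) are combined into a pool of ₹900,000.
That pool (₹900,000) is divided at the grandchildren's generation equally among Qadir, Xander, Aoife, Marisol, Henrik, and Briar: ₹150,000 each.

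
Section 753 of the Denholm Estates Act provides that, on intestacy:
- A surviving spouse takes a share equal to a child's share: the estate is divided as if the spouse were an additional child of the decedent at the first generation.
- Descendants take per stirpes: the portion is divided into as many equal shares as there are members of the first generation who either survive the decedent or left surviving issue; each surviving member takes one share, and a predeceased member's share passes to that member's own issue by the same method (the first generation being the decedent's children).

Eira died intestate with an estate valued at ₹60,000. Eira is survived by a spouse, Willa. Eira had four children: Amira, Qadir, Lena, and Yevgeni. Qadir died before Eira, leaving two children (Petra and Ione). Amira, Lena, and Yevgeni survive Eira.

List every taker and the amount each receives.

The spouse counts as an additional share at the children's level, so there are 5 primary shares of ₹12,000. Willa takes one such share (₹12,000).
The children's combined portion (₹48,000) is divided into 4 shares of ₹12,000: Amira, Lena, and Yevgeni each take ₹12,000; Qadir's ₹12,000 share passes to Qadir's issue.
Qadir's share (₹12,000) is divided into 2 shares of ₹6,000: Petra and Ione each take ₹6,000.

Willa: ₹12,000; Amira: ₹12,000; Petra: ₹6,000; Ione: ₹6,000; Lena: ₹12,000; Yevgeni: ₹12,000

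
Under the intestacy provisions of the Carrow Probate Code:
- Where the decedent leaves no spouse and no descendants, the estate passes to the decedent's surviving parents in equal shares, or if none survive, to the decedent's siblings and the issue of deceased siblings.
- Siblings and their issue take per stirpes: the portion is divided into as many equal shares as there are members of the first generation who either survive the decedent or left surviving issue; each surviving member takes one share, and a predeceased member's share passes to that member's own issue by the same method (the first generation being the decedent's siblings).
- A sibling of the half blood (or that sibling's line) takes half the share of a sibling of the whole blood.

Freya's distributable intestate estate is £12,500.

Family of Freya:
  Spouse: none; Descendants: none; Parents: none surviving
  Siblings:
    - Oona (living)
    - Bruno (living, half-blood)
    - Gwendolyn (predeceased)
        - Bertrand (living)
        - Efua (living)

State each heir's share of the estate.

Oona: £5,000; Bruno: £2,500; Bertrand: £2,500; Efua: £2,500

The entire £12,500 passes to the siblings and their issue.
Counting each half-blood sibling's line as half a unit, there are 5/2 units in £12,500, so one unit is £5,000. Whole-blood lines (Oona and Gwendolyn) take £5,000 each; half-blood lines (Bruno) take £2,500 each.
Gwendolyn's share (£5,000) is divided into 2 shares of £2,500: Bertrand and Efua each take £2,500.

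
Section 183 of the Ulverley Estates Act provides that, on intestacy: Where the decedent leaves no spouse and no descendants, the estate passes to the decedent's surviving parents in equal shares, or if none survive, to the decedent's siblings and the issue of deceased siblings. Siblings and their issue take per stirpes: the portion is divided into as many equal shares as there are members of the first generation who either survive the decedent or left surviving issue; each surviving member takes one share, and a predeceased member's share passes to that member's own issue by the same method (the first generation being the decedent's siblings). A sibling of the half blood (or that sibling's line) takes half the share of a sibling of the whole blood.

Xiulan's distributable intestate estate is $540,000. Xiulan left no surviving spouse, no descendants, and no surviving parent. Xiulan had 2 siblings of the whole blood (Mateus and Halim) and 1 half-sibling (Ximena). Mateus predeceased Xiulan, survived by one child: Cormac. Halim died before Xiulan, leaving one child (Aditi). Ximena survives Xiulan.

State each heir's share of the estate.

Cormac: $216,000; Aditi: $216,000; Ximena: $108,000

The entire $540,000 passes to the siblings and their issue.
Counting each half-blood sibling's line as half a unit, there are 5/2 units in $540,000, so one unit is $216,000. Whole-blood lines (Mateus and Halim) take $216,000 each; half-blood lines (Ximena) take $108,000 each.
Mateus's share ($216,000) passes entirely to Cormac.
Halim's share ($216,000) passes entirely to Aditi.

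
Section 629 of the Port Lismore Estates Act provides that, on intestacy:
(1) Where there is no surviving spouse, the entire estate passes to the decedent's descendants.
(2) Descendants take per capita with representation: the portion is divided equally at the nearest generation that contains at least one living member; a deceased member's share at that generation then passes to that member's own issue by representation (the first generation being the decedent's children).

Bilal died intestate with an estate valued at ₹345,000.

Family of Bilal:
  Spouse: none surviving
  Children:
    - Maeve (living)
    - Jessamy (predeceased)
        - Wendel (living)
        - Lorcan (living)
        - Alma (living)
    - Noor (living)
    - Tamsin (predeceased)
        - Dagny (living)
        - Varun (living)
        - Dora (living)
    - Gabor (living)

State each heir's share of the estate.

The entire ₹345,000 passes to the descendants.
That amount (₹345,000) is divided into 5 shares of ₹69,000: Maeve, Noor, and Gabor each take ₹69,000; Jessamy's ₹69,000 share passes to Jessamy's issue; Tamsin's ₹69,000 share passes to Tamsin's issue.
Jessamy's share (₹69,000) is divided into 3 shares of ₹23,000: Wendel, Lorcan, and Alma each take ₹23,000.
Tamsin's share (₹69,000) is divided into 3 shares of ₹23,000: Dagny, Varun, and Dora each take ₹23,000.

Maeve: ₹69,000; Wendel: ₹23,000; Lorcan: ₹23,000; Alma: ₹23,000; Noor: ₹69,000; Dagny: ₹23,000; Varun: ₹23,000; Dora: ₹23,000; Gabor: ₹69,000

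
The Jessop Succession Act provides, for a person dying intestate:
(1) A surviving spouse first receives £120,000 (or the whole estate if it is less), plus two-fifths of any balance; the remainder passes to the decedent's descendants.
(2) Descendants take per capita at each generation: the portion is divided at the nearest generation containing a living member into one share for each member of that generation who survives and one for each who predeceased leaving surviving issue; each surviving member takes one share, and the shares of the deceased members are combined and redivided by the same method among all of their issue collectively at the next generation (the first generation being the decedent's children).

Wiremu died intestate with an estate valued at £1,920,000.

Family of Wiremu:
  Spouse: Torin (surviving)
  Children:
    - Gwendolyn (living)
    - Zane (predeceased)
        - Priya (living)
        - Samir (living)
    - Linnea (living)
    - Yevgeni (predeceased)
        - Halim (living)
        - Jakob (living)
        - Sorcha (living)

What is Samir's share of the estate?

Samir receives £108,000.

Torin first takes £120,000, leaving a balance of £1,800,000. Torin then takes two-fifths of the balance (£720,000), for a total of £840,000. The remaining £1,080,000 passes to the descendants.
The descendants' portion (£1,080,000) is divided at the children's generation into 4 shares of £270,000. Gwendolyn and Linnea each take £270,000. The 2 shares of the deceased (Zane and Yevgeni) are combined into a pool of £540,000.
That pool (£540,000) is divided at the grandchildren's generation equally among Priya, Samir, Halim, Jakob, and Sorcha: £108,000 each.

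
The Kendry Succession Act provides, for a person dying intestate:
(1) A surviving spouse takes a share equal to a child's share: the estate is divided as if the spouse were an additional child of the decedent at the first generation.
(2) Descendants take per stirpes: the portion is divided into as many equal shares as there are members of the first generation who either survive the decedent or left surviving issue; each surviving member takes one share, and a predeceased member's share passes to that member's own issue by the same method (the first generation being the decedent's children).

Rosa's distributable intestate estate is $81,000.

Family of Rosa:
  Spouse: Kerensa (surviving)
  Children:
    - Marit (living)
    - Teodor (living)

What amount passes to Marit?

The spouse counts as an additional share at the children's level, so there are 3 primary shares of $27,000. Kerensa takes one such share ($27,000).
The children's combined portion ($54,000) is divided into 2 shares of $27,000: Marit and Teodor each take $27,000.

Marit receives $27,000.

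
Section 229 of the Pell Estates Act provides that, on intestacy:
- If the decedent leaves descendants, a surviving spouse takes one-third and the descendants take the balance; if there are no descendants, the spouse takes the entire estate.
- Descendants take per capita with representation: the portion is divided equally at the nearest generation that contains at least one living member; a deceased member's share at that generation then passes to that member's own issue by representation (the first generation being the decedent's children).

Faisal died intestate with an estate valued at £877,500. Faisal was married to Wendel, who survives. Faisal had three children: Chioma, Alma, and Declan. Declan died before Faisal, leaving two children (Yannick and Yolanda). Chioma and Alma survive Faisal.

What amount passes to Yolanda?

Wendel takes one-third of £877,500 = £292,500. The remaining £585,000 passes to the descendants.
The descendants' portion (£585,000) is divided into 3 shares of £195,000: Chioma and Alma each take £195,000; Declan's £195,000 share passes to Declan's issue.
Declan's share (£195,000) is divided into 2 shares of £97,500: Yannick and Yolanda each take £97,500.

Yolanda receives £97,500.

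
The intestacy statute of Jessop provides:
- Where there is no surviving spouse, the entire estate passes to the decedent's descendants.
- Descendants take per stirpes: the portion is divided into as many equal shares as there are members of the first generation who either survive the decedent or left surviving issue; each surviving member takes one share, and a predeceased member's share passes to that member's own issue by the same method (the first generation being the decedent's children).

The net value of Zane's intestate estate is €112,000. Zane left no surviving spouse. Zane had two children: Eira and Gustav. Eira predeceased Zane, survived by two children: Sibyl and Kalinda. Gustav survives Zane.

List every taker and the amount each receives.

Sibyl: €28,000; Kalinda: €28,000; Gustav: €56,000

The entire €112,000 passes to the descendants.
That amount (€112,000) is divided into 2 shares of €56,000: Gustav takes €56,000; Eira's €56,000 share passes to Eira's issue.
Eira's share (€56,000) is divided into 2 shares of €28,000: Sibyl and Kalinda each take €28,000.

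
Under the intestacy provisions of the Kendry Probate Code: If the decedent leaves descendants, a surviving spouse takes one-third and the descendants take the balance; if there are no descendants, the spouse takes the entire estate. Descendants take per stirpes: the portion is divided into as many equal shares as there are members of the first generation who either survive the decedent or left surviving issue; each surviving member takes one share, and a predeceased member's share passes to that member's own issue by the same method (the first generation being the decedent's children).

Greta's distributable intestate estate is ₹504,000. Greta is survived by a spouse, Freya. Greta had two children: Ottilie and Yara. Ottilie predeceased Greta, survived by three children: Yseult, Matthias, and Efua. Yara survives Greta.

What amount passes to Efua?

Freya takes one-third of ₹504,000 = ₹168,000. The remaining ₹336,000 passes to the descendants.
The descendants' portion (₹336,000) is divided into 2 shares of ₹168,000: Yara takes ₹168,000; Ottilie's ₹168,000 share passes to Ottilie's issue.
Ottilie's share (₹168,000) is divided into 3 shares of ₹56,000: Yseult, Matthias, and Efua each take ₹56,000.

Efua receives ₹56,000.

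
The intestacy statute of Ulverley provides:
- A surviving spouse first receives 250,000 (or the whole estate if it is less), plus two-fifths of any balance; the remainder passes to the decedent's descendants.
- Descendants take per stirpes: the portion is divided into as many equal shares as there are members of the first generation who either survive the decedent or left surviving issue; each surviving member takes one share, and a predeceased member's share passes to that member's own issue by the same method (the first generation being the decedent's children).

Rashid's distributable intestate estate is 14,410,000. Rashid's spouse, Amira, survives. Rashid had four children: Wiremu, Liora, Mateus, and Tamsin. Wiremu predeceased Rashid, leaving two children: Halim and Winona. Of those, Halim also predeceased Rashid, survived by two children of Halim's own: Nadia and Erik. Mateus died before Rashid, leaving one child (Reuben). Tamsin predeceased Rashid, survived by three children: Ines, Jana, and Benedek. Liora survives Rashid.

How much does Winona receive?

Winona receives 1,062,000.

Amira first takes 250,000, leaving a balance of 14,160,000. Amira then takes two-fifths of the balance (5,664,000), for a total of 5,914,000. The remaining 8,496,000 passes to the descendants.
The descendants' portion (8,496,000) is divided into 4 shares of 2,124,000: Liora takes 2,124,000; Wiremu's 2,124,000 share passes to Wiremu's issue; Mateus's 2,124,000 share passes to Mateus's issue; Tamsin's 2,124,000 share passes to Tamsin's issue.
Wiremu's share (2,124,000) is divided into 2 shares of 1,062,000: Winona takes 1,062,000; Halim's 1,062,000 share passes to Halim's issue.
Halim's share (1,062,000) is divided into 2 shares of 531,000: Nadia and Erik each take 531,000.
Mateus's share (2,124,000) passes entirely to Reuben.
Tamsin's share (2,124,000) is divided into 3 shares of 708,000: Ines, Jana, and Benedek each take 708,000.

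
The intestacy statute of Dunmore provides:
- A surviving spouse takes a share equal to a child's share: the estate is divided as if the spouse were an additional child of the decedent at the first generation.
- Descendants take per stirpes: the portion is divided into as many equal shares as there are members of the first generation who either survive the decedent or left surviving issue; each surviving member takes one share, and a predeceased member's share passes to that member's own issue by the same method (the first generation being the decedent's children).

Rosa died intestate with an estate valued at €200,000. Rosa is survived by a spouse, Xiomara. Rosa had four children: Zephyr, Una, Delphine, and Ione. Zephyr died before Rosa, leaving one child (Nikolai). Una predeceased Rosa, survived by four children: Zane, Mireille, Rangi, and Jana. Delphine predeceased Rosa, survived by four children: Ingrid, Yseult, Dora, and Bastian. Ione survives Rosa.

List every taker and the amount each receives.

Xiomara: €40,000; Nikolai: €40,000; Zane: €10,000; Mireille: €10,000; Rangi: €10,000; Jana: €10,000; Ingrid: €10,000; Yseult: €10,000; Dora: €10,000; Bastian: €10,000; Ione: €40,000

The spouse counts as an additional share at the children's level, so there are 5 primary shares of €40,000. Xiomara takes one such share (€40,000).
The children's combined portion (€160,000) is divided into 4 shares of €40,000: Ione takes €40,000; Zephyr's €40,000 share passes to Zephyr's issue; Una's €40,000 share passes to Una's issue; Delphine's €40,000 share passes to Delphine's issue.
Zephyr's share (€40,000) passes entirely to Nikolai.
Una's share (€40,000) is divided into 4 shares of €10,000: Zane, Mireille, Rangi, and Jana each take €10,000.
Delphine's share (€40,000) is divided into 4 shares of €10,000: Ingrid, Yseult, Dora, and Bastian each take €10,000.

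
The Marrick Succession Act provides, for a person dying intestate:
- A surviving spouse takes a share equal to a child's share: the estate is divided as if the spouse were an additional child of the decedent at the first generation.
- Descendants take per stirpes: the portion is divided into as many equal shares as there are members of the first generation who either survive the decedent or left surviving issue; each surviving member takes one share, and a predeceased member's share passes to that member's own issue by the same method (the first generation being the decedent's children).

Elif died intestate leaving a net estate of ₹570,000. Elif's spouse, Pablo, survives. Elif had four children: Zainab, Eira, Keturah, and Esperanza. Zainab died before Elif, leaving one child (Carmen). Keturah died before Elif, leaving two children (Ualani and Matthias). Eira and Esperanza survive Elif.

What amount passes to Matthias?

The spouse counts as an additional share at the children's level, so there are 5 primary shares of ₹114,000. Pablo takes one such share (₹114,000).
The children's combined portion (₹456,000) is divided into 4 shares of ₹114,000: Eira and Esperanza each take ₹114,000; Zainab's ₹114,000 share passes to Zainab's issue; Keturah's ₹114,000 share passes to Keturah's issue.
Zainab's share (₹114,000) passes entirely to Carmen.
Keturah's share (₹114,000) is divided into 2 shares of ₹57,000: Ualani and Matthias each take ₹57,000.

Matthias receives ₹57,000.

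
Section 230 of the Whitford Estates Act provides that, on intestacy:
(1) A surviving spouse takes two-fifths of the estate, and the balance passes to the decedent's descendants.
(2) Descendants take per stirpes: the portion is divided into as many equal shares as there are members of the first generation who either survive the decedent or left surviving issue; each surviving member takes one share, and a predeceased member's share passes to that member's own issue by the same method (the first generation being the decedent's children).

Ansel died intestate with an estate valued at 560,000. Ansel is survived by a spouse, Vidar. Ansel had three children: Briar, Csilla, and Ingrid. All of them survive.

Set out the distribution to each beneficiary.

Vidar: 224,000; Briar: 112,000; Csilla: 112,000; Ingrid: 112,000

Vidar takes two-fifths of 560,000 = 224,000. The remaining 336,000 passes to the descendants.
The descendants' portion (336,000) is divided into 3 shares of 112,000: Briar, Csilla, and Ingrid each take 112,000.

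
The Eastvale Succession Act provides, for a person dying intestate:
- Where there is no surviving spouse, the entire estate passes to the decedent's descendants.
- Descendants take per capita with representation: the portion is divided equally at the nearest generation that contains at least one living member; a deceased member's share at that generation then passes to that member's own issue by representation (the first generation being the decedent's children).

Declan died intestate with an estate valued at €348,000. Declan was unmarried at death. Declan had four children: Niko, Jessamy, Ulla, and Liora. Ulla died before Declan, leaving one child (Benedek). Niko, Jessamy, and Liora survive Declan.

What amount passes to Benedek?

The entire €348,000 passes to the descendants.
That amount (€348,000) is divided into 4 shares of €87,000: Niko, Jessamy, and Liora each take €87,000; Ulla's €87,000 share passes to Ulla's issue.
Ulla's share (€87,000) passes entirely to Benedek.

Benedek receives €87,000.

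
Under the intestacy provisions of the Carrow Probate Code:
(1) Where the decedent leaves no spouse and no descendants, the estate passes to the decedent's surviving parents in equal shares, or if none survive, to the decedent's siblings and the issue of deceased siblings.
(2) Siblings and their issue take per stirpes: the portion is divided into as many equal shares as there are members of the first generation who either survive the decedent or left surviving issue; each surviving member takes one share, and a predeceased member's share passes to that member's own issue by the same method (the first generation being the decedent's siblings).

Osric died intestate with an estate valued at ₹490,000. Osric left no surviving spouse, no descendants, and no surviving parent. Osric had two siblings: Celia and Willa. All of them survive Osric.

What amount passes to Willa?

Willa receives ₹245,000.

The entire ₹490,000 passes to the siblings and their issue.
That amount (₹490,000) is divided into 2 shares of ₹245,000: Celia and Willa each take ₹245,000.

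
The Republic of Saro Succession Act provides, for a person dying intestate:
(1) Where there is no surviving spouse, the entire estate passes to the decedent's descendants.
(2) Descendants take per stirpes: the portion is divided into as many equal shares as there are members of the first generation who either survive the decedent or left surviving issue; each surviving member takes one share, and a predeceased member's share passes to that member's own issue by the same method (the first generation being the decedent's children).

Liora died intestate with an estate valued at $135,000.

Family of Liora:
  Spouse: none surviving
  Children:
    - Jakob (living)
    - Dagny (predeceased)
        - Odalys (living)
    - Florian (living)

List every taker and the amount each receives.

The entire $135,000 passes to the descendants.
That amount ($135,000) is divided into 3 shares of $45,000: Jakob and Florian each take $45,000; Dagny's $45,000 share passes to Dagny's issue.
Dagny's share ($45,000) passes entirely to Odalys.

Jakob: $45,000; Odalys: $45,000; Florian: $45,000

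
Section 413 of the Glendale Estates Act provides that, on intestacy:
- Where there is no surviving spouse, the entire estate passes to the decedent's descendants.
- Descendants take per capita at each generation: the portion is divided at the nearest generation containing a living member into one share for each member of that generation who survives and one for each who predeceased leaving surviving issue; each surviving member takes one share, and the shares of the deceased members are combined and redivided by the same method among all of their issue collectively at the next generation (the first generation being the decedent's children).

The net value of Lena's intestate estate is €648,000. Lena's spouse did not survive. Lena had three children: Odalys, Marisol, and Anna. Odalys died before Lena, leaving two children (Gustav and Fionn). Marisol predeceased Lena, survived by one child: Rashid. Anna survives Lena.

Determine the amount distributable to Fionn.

Fionn receives €144,000.

The entire €648,000 passes to the descendants.
That amount (€648,000) is divided at the children's generation into 3 shares of €216,000. Anna takes €216,000. The 2 shares of the deceased (Odalys and Marisol) are combined into a pool of €432,000.
That pool (€432,000) is divided at the grandchildren's generation equally among Gustav, Fionn, and Rashid: €144,000 each.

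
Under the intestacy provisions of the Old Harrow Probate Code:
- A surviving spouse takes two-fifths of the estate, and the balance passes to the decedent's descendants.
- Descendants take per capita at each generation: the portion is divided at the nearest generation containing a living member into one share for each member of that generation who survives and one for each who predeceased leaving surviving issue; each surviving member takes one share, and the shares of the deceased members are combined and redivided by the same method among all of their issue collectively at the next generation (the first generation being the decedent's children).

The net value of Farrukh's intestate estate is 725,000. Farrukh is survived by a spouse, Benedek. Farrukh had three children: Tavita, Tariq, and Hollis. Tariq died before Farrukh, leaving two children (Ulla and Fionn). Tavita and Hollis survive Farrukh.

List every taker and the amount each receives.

Benedek: 290,000; Tavita: 145,000; Ulla: 72,500; Fionn: 72,500; Hollis: 145,000

Benedek takes two-fifths of 725,000 = 290,000. The remaining 435,000 passes to the descendants.
The descendants' portion (435,000) is divided at the children's generation into 3 shares of 145,000. Tavita and Hollis each take 145,000. The remaining share for the deceased Tariq (145,000) is carried to the next generation.
That pool (145,000) is divided at the grandchildren's generation equally among Ulla and Fionn: 72,500 each.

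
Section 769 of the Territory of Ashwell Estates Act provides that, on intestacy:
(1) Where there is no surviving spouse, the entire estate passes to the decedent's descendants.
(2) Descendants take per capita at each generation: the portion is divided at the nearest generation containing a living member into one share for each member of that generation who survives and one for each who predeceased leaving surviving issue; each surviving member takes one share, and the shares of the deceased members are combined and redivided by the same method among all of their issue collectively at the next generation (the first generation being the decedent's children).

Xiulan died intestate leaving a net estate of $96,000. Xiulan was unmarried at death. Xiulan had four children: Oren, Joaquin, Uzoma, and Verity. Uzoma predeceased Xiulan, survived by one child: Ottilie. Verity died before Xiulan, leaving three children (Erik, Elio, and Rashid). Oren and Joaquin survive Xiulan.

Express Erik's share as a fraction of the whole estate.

The entire $96,000 passes to the descendants.
That amount ($96,000) is divided at the children's generation into 4 shares of $24,000. Oren and Joaquin each take $24,000. The 2 shares of the deceased (Uzoma and Verity) are combined into a pool of $48,000.
That pool ($48,000) is divided at the grandchildren's generation equally among Ottilie, Erik, Elio, and Rashid: $12,000 each.

Erik receives 1/8 of the estate.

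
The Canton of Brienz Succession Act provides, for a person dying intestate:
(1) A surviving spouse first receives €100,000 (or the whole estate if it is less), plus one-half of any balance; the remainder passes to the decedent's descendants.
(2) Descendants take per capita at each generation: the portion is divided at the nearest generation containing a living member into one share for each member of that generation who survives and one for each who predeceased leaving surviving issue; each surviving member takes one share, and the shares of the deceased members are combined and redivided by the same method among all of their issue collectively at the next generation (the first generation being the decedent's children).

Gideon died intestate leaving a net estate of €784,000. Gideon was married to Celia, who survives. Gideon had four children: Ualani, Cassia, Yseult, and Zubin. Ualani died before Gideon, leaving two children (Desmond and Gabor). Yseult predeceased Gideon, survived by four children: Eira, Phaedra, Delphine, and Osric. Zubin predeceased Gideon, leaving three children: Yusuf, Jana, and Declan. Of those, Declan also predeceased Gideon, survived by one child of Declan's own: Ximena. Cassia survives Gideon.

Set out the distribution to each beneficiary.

Celia: €442,000; Desmond: €28,500; Gabor: €28,500; Cassia: €85,500; Eira: €28,500; Phaedra: €28,500; Delphine: €28,500; Osric: €28,500; Yusuf: €28,500; Jana: €28,500; Ximena: €28,500

Celia first takes €100,000, leaving a balance of €684,000. Celia then takes one-half of the balance (€342,000), for a total of €442,000. The remaining €342,000 passes to the descendants.
The descendants' portion (€342,000) is divided at the children's generation into 4 shares of €85,500. Cassia takes €85,500. The 3 shares of the deceased (Ualani, Yseult, and Zubin) are combined into a pool of €256,500.
That pool (€256,500) is divided at the grandchildren's generation into 9 shares of €28,500. Desmond, Gabor, Eira, Phaedra, Delphine, Osric, Yusuf, and Jana each take €28,500. The remaining share for the deceased Declan (€28,500) is carried to the next generation.
That pool (€28,500) passes entirely to Ximena, the sole taker at the great-grandchildren's generation.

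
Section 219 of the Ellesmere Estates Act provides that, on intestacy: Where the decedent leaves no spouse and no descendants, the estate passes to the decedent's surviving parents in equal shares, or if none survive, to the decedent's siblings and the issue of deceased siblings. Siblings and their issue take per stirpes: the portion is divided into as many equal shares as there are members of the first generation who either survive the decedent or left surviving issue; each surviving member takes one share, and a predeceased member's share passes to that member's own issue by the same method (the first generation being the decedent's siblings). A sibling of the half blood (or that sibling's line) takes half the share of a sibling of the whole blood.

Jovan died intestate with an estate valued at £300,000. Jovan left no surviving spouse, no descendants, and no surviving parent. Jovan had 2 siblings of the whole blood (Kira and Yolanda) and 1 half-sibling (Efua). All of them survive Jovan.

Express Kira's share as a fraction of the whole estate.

Kira receives 2/5 of the estate.

The entire £300,000 passes to the siblings and their issue.
Counting each half-blood sibling's line as half a unit, there are 5/2 units in £300,000, so one unit is £120,000. Whole-blood lines (Kira and Yolanda) take £120,000 each; half-blood lines (Efua) take £60,000 each.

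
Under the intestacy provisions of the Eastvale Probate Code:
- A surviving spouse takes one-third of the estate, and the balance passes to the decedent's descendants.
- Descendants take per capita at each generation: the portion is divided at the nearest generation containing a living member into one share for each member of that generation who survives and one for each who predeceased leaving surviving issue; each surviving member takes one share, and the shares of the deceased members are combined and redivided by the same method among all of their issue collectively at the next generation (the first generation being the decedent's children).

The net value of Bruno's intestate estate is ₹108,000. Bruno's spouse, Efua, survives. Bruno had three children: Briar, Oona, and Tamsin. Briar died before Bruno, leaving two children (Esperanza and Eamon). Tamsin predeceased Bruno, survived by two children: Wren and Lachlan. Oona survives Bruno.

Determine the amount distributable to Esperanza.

Efua takes one-third of ₹108,000 = ₹36,000. The remaining ₹72,000 passes to the descendants.
The descendants' portion (₹72,000) is divided at the children's generation into 3 shares of ₹24,000. Oona takes ₹24,000. The 2 shares of the deceased (Briar and Tamsin) are combined into a pool of ₹48,000.
That pool (₹48,000) is divided at the grandchildren's generation equally among Esperanza, Eamon, Wren, and Lachlan: ₹12,000 each.

Esperanza receives ₹12,000.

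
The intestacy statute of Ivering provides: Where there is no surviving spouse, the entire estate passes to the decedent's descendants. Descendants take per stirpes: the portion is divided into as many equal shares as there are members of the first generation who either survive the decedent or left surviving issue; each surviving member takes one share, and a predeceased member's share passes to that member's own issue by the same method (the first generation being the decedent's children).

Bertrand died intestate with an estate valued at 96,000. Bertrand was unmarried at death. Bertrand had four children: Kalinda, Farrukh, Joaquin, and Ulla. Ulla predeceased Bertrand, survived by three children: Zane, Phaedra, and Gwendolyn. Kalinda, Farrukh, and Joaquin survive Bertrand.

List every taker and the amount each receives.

The entire 96,000 passes to the descendants.
That amount (96,000) is divided into 4 shares of 24,000: Kalinda, Farrukh, and Joaquin each take 24,000; Ulla's 24,000 share passes to Ulla's issue.
Ulla's share (24,000) is divided into 3 shares of 8,000: Zane, Phaedra, and Gwendolyn each take 8,000.

Kalinda: 24,000; Farrukh: 24,000; Joaquin: 24,000; Zane: 8,000; Phaedra: 8,000; Gwendolyn: 8,000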